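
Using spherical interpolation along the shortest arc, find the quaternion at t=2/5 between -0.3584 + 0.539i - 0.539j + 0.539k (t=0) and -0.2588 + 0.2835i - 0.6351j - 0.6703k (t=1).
-0.4012 + 0.5479i - 0.7325j + 0.047k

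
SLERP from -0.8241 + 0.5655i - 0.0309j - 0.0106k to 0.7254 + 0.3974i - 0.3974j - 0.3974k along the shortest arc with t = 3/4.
-0.8724 - 0.1547i + 0.3246j + 0.3311k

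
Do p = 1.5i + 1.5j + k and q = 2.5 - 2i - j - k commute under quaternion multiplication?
No: pq = 5.5 + 3.25i + 3.25j + 4k ≠ 5.5 + 4.25i + 4.25j + k = qp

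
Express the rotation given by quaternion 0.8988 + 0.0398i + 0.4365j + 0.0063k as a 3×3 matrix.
[[0.6189, 0.0234, 0.7852], [0.0461, 0.9968, -0.066], [-0.7842, 0.077, 0.6158]]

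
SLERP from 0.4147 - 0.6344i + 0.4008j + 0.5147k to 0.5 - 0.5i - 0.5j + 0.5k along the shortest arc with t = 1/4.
0.4779 - 0.6545i + 0.1775j + 0.5583k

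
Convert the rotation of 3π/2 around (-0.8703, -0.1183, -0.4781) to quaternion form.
-0.7071 - 0.6154i - 0.0837j - 0.3381k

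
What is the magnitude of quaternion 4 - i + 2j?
√21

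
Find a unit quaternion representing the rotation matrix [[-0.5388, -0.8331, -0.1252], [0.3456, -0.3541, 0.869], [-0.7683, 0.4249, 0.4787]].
0.3827 - 0.2901i + 0.4201j + 0.77k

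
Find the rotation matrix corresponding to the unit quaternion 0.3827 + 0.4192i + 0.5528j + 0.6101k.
[[-0.3556, -0.0035, 0.9346], [0.9304, -0.0959, 0.3537], [0.0884, 0.9954, 0.0374]]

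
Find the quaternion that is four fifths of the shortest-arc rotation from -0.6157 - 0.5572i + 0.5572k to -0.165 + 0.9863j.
-0.3323 - 0.1622i + 0.9149j + 0.1622k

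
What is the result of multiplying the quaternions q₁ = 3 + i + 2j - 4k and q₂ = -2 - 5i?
-1 - 17i + 16j + 18k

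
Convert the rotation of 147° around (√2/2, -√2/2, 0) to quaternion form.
0.284 + 0.678i - 0.678j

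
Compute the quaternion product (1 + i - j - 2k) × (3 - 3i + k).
8 - i + 2j - 8k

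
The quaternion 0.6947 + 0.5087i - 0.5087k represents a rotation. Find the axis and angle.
axis = (√2/2, 0, -√2/2), θ = 92°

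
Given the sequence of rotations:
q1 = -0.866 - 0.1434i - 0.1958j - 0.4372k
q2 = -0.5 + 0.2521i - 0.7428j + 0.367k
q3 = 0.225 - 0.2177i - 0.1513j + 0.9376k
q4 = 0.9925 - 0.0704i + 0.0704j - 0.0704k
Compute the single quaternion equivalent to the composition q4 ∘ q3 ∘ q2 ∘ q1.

q2 · q1 = 0.4842 + 0.25i + 0.7988j - 0.2551k
q3 · q2 · q1 = 0.5234 - 0.7595i + 0.2853j + 0.2605k
q4 · q3 · q2 · q1 = 0.4643 - 0.7522i + 0.3918j + 0.2551k
0.4643 - 0.7522i + 0.3918j + 0.2551k


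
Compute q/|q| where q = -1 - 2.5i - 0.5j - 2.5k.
-0.2697 - 0.6742i - 0.1348j - 0.6742k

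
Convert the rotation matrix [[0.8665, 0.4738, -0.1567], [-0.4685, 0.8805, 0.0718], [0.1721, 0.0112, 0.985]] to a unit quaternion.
0.9659 - 0.0157i - 0.0851j - 0.2439k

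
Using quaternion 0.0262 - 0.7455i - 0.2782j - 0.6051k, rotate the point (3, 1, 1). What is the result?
(1.673, 0.681, 2.782)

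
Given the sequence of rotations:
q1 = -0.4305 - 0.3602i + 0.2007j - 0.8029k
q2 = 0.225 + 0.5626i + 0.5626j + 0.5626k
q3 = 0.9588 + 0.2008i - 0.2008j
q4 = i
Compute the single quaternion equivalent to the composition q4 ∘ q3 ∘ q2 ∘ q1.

q2 · q1 = 0.4446 - 0.8879i + 0.052j - 0.1073k
q3 · q2 · q1 = 0.615 - 0.7405i - 0.0179j - 0.2707k
q4 · q3 · q2 · q1 = 0.7405 + 0.615i + 0.2707j - 0.0179k
0.7405 + 0.615i + 0.2707j - 0.0179k


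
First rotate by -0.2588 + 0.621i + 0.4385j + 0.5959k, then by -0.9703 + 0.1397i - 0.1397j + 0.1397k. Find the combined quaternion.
0.1424 - 0.7832i - 0.3858j - 0.4663k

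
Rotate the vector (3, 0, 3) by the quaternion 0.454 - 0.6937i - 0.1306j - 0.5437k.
(3.031, 1.378, 2.629)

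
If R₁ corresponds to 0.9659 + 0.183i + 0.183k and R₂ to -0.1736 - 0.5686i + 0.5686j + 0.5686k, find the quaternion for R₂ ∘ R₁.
-0.1677 - 0.4769i + 0.7573j + 0.4134k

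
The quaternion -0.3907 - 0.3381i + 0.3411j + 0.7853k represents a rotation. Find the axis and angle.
axis = (-0.3673, 0.3706, 0.8531), θ = 226°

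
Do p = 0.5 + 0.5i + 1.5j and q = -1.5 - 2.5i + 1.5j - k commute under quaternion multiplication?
No: pq = -1.75 - 3.5i - j + 4k ≠ -1.75 - 0.5i - 2j - 5k = qp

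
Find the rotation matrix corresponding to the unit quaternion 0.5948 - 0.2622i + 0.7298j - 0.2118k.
[[-0.1549, -0.1307, 0.9792], [-0.6347, 0.7728, 0.0028], [-0.7571, -0.6211, -0.2027]]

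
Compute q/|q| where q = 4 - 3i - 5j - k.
0.5601 - 0.4201i - 0.7001j - 0.14k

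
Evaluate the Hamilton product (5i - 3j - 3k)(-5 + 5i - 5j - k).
-43 - 37i + 5j + 5k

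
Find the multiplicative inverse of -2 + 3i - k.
-0.1429 - 0.2143i + 0.0714k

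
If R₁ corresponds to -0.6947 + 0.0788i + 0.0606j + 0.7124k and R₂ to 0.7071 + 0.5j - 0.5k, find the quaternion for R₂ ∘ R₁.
-0.1653 + 0.4422i - 0.3439j + 0.8117k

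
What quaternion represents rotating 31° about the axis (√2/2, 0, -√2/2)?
0.9636 + 0.189i - 0.189k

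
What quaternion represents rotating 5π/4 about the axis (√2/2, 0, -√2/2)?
-0.3827 + 0.6533i - 0.6533k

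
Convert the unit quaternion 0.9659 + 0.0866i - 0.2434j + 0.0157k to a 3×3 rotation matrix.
[[0.881, -0.0725, -0.4675], [-0.0118, 0.9845, -0.1749], [0.4729, 0.1597, 0.8665]]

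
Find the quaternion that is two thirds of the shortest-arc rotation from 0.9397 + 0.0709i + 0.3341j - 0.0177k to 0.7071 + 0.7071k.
0.8568 + 0.0265i + 0.1247j + 0.4996k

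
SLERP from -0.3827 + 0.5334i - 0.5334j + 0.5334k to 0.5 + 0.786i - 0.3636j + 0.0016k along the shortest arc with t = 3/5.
0.1621 + 0.8038i - 0.5105j + 0.2591k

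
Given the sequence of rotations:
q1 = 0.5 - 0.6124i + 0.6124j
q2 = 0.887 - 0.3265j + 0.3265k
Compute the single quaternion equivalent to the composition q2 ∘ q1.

q2 · q1 = 0.6434 - 0.7431i + 0.18j - 0.0367k
0.6434 - 0.7431i + 0.18j - 0.0367k


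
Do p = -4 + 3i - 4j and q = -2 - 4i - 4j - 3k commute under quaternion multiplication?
No: pq = 4 + 22i + 33j - 16k ≠ 4 - 2i + 15j + 40k = qp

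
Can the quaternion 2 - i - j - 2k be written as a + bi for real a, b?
No. The quaternion 2 - i - j - 2k has j-coefficient y = -1 and k-coefficient z = -2, not both zero, so it does not lie in the complex subalgebra spanned by 1 and i.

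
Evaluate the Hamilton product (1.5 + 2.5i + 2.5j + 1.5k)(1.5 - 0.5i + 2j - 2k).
1.5 - 5i + 11j + 5.5k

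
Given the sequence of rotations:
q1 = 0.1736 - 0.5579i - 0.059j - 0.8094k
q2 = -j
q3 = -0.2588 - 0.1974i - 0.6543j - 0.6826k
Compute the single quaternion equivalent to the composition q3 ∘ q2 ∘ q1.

q2 · q1 = -0.059 + 0.8094i - 0.1736j - 0.5579k
q3 · q2 · q1 = -0.3194 + 0.0487i - 0.5791j + 0.7485k
-0.3194 + 0.0487i - 0.5791j + 0.7485k


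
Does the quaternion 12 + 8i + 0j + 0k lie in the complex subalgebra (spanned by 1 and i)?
Yes. The quaternion 12 + 8i has j- and k-coefficients y = z = 0, so it lies in the complex subalgebra spanned by 1 and i.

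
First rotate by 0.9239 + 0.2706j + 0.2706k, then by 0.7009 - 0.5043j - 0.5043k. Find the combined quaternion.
0.9205 - 0.2763j - 0.2763k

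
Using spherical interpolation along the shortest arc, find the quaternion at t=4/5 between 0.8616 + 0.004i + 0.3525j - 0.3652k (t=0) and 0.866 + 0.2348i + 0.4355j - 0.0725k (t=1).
0.8755 + 0.1903i + 0.4237j - 0.1333k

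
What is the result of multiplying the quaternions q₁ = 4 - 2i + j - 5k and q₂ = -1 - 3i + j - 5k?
-36 - 10i + 8j - 14k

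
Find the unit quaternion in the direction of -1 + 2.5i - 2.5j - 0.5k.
-0.2697 + 0.6742i - 0.6742j - 0.1348k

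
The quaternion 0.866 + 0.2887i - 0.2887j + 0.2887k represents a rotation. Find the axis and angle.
axis = (√3/3, -√3/3, √3/3), θ = π/3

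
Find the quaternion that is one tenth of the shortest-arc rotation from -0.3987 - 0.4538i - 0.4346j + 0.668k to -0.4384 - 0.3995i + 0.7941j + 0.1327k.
-0.4531 - 0.5011i - 0.3066j + 0.6705k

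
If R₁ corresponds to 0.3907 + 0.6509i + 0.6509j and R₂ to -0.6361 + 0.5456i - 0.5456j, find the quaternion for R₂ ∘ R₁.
-0.2485 - 0.2009i - 0.6272j + 0.7103k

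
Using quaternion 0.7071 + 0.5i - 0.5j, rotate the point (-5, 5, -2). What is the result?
(-3.586, 6.414, 0)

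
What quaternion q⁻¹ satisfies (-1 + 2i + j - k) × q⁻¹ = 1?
-0.1429 - 0.2857i - 0.1429j + 0.1429k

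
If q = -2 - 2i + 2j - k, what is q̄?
-2 + 2i - 2j + k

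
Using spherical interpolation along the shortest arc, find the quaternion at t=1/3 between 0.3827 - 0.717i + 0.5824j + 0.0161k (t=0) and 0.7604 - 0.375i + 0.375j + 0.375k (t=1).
0.5373 - 0.6324i + 0.5388j + 0.1449k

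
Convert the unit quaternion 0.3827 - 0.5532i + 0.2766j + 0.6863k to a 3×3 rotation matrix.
[[-0.095, -0.8313, -0.5476], [0.2193, -0.5541, 0.8031], [-0.971, -0.0438, 0.2349]]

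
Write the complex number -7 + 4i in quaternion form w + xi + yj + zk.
-7 + 4i + 0j + 0k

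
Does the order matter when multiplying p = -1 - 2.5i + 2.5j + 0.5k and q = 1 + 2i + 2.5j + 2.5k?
Yes: pq = -3.5 + 0.5i + 7.25j - 13.25k ≠ -3.5 - 9.5i - 7.25j + 9.25k = qp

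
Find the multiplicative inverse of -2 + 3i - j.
-0.1429 - 0.2143i + 0.0714j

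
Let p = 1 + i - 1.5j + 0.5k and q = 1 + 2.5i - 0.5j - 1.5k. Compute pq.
-1.5 + 6i + 0.75j + 2.25k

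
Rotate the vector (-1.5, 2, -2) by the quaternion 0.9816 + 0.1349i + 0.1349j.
(-1.902, 2.402, -0.927)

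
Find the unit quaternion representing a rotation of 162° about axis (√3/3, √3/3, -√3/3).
0.1564 + 0.5702i + 0.5702j - 0.5702k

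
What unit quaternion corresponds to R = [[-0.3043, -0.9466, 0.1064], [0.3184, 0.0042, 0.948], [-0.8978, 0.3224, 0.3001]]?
0.5 - 0.3128i + 0.5021j + 0.6325k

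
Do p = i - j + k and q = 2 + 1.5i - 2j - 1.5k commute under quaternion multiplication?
No: pq = -2 + 5.5i + j + 1.5k ≠ -2 - 1.5i - 5j + 2.5k = qp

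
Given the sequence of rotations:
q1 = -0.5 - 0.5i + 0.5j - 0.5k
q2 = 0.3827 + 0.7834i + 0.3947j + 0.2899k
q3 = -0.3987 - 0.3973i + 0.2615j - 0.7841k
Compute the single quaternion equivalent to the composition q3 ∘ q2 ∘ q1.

q2 · q1 = 0.1479 - 0.9254i + 0.2407j + 0.2527k
q3 · q2 · q1 = -0.2914 + 0.565i + 0.7687j - 0.0704k
-0.2914 + 0.565i + 0.7687j - 0.0704k


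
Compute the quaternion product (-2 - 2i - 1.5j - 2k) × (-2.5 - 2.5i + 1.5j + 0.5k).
3.25 + 12.25i + 6.75j - 2.75k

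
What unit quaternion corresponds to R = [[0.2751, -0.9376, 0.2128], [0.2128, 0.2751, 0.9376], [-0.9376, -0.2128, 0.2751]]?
0.6755 - 0.4257i + 0.4257j + 0.4257k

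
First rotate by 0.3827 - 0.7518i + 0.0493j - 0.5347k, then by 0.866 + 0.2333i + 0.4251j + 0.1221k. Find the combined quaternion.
0.5511 - 0.7951i + 0.2383j - 0.0852k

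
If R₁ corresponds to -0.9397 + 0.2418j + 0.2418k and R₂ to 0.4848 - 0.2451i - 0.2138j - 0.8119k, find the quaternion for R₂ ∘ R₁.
-0.2076 + 0.3749i + 0.3774j + 0.8209k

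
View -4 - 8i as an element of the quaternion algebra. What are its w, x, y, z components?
-4 - 8i + 0j + 0k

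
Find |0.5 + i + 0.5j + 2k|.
2.345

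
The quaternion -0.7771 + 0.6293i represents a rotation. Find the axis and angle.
axis = (1, 0, 0), θ = 282°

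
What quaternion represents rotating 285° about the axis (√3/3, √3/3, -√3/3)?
-0.7934 + 0.3515i + 0.3515j - 0.3515k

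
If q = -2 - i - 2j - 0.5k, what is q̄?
-2 + i + 2j + 0.5k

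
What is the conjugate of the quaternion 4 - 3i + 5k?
4 + 3i - 5k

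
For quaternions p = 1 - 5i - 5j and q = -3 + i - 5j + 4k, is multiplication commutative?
No: pq = -23 - 4i + 30j + 34k ≠ -23 + 36i - 10j - 26k = qp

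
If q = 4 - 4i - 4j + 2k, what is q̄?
4 + 4i + 4j - 2k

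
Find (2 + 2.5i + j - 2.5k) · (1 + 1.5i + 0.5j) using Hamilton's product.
-2.25 + 6.75i - 1.75j - 2.75k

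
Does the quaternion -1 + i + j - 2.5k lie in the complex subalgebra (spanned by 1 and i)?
No. The quaternion -1 + i + j - 2.5k has j-coefficient y = 1 and k-coefficient z = -2.5, not both zero, so it does not lie in the complex subalgebra spanned by 1 and i.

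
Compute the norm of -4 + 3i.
5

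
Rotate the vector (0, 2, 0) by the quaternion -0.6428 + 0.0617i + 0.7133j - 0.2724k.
(-0.524, 1.688, -0.936)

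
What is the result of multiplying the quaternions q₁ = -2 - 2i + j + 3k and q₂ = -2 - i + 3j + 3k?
-10 - 5j - 17k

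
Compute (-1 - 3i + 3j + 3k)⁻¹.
-0.0357 + 0.1071i - 0.1071j - 0.1071k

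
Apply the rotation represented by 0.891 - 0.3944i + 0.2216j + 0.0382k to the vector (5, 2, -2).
(3.279, -0.601, -4.678)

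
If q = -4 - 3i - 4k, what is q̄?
-4 + 3i + 4k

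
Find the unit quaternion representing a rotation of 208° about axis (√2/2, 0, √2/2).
-0.2419 + 0.6861i + 0.6861k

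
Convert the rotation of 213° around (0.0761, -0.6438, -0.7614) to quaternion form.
-0.284 + 0.073i - 0.6173j - 0.73k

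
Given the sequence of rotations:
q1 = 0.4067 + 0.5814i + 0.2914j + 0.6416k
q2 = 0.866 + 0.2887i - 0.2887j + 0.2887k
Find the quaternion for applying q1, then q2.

q2 · q1 = 0.0832 + 0.3515i + 0.1176j + 0.925k
0.0832 + 0.3515i + 0.1176j + 0.925k


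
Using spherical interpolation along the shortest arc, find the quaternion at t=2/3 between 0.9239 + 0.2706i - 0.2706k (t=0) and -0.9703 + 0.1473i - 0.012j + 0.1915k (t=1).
0.9748 - 0.0072i + 0.0081j - 0.2226k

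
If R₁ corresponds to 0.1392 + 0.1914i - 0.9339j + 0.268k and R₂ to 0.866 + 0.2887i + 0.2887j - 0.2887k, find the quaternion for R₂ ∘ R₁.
0.4123 + 0.0137i - 0.9012j - 0.133k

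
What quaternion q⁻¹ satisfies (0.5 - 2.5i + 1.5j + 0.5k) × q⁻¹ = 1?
0.0556 + 0.2778i - 0.1667j - 0.0556k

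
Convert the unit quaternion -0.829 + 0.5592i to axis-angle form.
axis = (1, 0, 0), θ = 292°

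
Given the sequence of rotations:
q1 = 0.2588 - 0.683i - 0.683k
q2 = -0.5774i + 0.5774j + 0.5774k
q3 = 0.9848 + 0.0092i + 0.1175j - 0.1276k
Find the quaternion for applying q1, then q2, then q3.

q2 · q1 = -0.5438i - 0.6393j + 0.5438k
q3 · q2 · q1 = 0.1495 - 0.5532i - 0.5652j + 0.5935k
0.1495 - 0.5532i - 0.5652j + 0.5935k


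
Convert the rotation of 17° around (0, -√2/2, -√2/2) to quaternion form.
0.989 - 0.1045j - 0.1045k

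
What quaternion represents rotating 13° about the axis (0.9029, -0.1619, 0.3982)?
0.9936 + 0.1022i - 0.0183j + 0.0451k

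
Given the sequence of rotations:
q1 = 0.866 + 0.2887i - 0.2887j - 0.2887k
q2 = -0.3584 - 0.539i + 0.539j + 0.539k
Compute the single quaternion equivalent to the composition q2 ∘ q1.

q2 · q1 = 0.1565 - 0.5702i + 0.5702j + 0.5702k
0.1565 - 0.5702i + 0.5702j + 0.5702k


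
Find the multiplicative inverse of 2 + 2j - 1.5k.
0.1951 - 0.1951j + 0.1463k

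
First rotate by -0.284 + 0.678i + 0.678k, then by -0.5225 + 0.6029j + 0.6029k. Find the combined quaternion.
-0.2604 + 0.0545i + 0.2375j - 0.9342k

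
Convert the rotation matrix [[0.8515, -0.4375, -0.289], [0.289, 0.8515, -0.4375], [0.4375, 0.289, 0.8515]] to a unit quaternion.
0.9427 + 0.1927i - 0.1927j + 0.1927k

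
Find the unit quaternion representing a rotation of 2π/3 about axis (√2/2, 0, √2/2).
0.5 + 0.6124i + 0.6124k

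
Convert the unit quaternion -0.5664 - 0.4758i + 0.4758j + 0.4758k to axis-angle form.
axis = (-√3/3, √3/3, √3/3), θ = 249°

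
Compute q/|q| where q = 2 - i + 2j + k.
0.6325 - 0.3162i + 0.6325j + 0.3162k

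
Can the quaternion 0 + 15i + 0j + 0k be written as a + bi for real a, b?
Yes. The quaternion 15i has j- and k-coefficients y = z = 0, so it lies in the complex subalgebra spanned by 1 and i.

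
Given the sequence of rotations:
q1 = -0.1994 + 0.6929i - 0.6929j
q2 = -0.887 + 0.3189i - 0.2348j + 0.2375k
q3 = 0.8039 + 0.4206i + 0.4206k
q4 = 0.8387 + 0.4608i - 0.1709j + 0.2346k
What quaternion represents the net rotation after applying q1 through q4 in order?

q2 · q1 = -0.2068 - 0.5136i + 0.826j - 0.1056k
q3 · q2 · q1 = 0.0942 - 0.8473i + 0.4924j + 0.1755k
q4 · q3 · q2 · q1 = 0.5124 - 0.8127i + 0.1172j + 0.2514k
0.5124 - 0.8127i + 0.1172j + 0.2514k


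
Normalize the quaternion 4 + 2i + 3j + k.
0.7303 + 0.3651i + 0.5477j + 0.1826k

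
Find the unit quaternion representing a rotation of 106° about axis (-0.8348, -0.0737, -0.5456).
0.6018 - 0.6667i - 0.0589j - 0.4357k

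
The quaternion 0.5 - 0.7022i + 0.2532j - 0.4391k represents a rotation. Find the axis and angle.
axis = (-0.8108, 0.2924, -0.507), θ = 2π/3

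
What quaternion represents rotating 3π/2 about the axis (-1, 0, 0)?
-0.7071 - 0.7071i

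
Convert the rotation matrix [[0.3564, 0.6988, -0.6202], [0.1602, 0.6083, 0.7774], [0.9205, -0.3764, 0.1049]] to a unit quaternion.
0.7193 - 0.401i - 0.5355j - 0.1872k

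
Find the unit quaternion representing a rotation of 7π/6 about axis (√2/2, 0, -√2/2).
-0.2588 + 0.683i - 0.683k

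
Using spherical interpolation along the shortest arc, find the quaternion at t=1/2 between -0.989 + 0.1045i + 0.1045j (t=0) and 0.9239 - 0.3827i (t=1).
-0.9677 + 0.2465i + 0.0529j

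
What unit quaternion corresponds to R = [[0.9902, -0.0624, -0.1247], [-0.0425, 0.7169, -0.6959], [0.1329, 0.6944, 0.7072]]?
0.9239 + 0.3762i - 0.0697j + 0.0054k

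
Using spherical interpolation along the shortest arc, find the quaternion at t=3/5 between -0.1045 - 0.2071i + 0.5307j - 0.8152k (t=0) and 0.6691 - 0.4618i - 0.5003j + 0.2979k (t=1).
-0.5058 + 0.2171i + 0.5921j - 0.5886k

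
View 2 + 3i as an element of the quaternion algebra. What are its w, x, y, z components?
2 + 3i + 0j + 0k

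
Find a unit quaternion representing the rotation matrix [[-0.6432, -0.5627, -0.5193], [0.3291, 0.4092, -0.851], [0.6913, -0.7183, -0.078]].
-0.4147 - 0.08i + 0.7298j - 0.5376k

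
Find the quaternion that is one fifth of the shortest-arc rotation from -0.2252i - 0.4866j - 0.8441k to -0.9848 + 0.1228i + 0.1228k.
0.282 - 0.2426i - 0.4483j - 0.8128k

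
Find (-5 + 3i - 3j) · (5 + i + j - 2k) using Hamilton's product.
-25 + 16i - 14j + 16k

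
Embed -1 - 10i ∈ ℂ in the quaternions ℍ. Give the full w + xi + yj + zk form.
-1 - 10i + 0j + 0k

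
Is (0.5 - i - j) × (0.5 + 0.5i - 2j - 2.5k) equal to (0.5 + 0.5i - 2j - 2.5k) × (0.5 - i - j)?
No: pq = -1.25 + 2.25i - 4j + 1.25k ≠ -1.25 - 2.75i + j - 3.75k = qp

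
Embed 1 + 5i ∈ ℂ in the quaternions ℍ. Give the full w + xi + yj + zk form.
1 + 5i + 0j + 0k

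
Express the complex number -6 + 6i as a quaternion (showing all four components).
-6 + 6i + 0j + 0k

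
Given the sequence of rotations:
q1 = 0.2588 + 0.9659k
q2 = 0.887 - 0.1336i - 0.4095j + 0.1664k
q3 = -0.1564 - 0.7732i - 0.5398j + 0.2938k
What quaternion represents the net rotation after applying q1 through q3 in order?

q2 · q1 = 0.0688 - 0.4301i + 0.0231j + 0.8998k
q3 · q2 · q1 = -0.5952 - 0.4784i + 0.5286j - 0.3705k
-0.5952 - 0.4784i + 0.5286j - 0.3705k


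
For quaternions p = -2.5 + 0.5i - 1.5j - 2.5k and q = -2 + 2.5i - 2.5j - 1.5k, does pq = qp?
No: pq = -3.75 - 11.25i + 3.75j + 11.25k ≠ -3.75 - 3.25i + 14.75j + 6.25k = qp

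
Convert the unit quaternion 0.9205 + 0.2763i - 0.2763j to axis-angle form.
axis = (√2/2, -√2/2, 0), θ = 46°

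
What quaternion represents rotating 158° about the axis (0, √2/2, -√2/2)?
0.1908 + 0.6941j - 0.6941k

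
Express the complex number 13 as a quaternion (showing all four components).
13 + 0i + 0j + 0k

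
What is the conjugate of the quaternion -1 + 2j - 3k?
-1 - 2j + 3k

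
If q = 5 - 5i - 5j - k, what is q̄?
5 + 5i + 5j + k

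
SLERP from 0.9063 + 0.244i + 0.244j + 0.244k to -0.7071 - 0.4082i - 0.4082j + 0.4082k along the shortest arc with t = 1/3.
0.8921 + 0.319i + 0.319j + 0.0236k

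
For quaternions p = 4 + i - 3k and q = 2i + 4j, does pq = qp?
No: pq = -2 + 20i + 10j + 4k ≠ -2 - 4i + 22j - 4k = qp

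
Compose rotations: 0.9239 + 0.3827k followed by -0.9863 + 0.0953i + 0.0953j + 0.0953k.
-0.9477 + 0.1245i + 0.0516j - 0.2894k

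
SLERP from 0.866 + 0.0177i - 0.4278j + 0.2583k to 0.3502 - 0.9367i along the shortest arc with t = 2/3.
0.6495 - 0.7291i - 0.1848j + 0.1116k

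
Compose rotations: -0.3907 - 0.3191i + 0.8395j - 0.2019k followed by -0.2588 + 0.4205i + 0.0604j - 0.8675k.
0.0094 + 0.6344i + 0.1209j + 0.7635k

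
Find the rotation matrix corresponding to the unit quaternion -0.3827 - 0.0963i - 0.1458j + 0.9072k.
[[-0.6885, 0.7225, -0.0631], [-0.6663, -0.6646, -0.3382], [-0.2863, -0.1908, 0.9389]]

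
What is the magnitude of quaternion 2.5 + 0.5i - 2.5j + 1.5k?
√15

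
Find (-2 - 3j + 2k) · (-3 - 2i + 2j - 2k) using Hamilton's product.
16 + 6i + j - 8k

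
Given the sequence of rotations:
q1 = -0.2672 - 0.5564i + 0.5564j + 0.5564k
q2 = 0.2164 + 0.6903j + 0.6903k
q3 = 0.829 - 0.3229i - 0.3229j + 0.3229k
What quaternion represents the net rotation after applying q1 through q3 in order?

q2 · q1 = -0.826 - 0.1204i - 0.4481j + 0.32k
q3 · q2 · q1 = -0.9717 + 0.2083i - 0.0403j + 0.1044k
-0.9717 + 0.2083i - 0.0403j + 0.1044k


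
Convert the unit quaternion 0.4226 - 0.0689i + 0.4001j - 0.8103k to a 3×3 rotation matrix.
[[-0.6333, 0.6297, 0.4498], [-0.74, -0.3227, -0.5902], [-0.2265, -0.7066, 0.6703]]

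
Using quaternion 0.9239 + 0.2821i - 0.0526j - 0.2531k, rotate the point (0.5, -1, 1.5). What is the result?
(-0.365, -1.703, 0.682)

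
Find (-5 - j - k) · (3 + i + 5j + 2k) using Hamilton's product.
-8 - 2i - 29j - 12k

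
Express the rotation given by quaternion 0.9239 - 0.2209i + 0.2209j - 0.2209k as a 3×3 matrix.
[[0.8048, 0.3106, 0.5058], [-0.5058, 0.8048, 0.3106], [-0.3106, -0.5058, 0.8048]]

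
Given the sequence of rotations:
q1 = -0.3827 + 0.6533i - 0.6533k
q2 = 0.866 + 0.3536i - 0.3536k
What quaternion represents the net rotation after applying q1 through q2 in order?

q2 · q1 = -0.7934 + 0.4304i - 0.4304k
-0.7934 + 0.4304i - 0.4304k


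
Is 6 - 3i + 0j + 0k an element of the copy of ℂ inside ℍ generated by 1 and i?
Yes. The quaternion 6 - 3i has j- and k-coefficients y = z = 0, so it lies in the complex subalgebra spanned by 1 and i.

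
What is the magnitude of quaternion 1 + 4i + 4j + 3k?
√42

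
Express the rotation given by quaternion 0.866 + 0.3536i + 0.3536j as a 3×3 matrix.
[[0.7499, 0.2501, 0.6124], [0.2501, 0.7499, -0.6124], [-0.6124, 0.6124, 0.4999]]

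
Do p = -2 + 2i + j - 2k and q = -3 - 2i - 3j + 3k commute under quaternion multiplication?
No: pq = 19 - 5i + j - 4k ≠ 19 + i + 5j + 4k = qp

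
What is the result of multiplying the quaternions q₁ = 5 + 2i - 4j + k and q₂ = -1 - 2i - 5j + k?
-22 - 11i - 25j - 14k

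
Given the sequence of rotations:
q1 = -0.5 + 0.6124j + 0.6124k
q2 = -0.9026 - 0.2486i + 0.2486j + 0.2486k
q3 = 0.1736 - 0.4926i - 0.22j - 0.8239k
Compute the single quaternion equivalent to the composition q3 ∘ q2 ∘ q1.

q2 · q1 = 0.1468 + 0.1243i - 0.5248j - 0.8293k
q3 · q2 · q1 = -0.712 - 0.3007i - 0.6343j + 0.0209k
-0.712 - 0.3007i - 0.6343j + 0.0209k


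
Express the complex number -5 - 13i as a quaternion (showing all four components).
-5 - 13i + 0j + 0k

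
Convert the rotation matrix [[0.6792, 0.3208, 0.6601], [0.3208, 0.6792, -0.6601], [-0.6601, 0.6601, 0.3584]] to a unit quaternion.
0.8241 + 0.4005i + 0.4005j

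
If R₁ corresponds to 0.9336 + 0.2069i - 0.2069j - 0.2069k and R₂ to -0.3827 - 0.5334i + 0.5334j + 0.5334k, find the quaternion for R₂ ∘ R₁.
-0.0262 - 0.5772i + 0.5772j + 0.5772k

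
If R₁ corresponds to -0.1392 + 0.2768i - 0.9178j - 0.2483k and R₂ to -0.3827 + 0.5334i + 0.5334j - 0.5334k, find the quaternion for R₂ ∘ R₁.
0.2627 - 0.8022i + 0.2618j - 0.4679k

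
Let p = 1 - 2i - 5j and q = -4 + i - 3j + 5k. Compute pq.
-17 - 16i + 27j + 16k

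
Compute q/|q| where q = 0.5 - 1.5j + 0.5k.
0.3015 - 0.9045j + 0.3015k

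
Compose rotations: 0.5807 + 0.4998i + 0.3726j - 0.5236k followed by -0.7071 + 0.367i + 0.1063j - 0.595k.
-0.9452 + 0.0257i - 0.307j + 0.1083k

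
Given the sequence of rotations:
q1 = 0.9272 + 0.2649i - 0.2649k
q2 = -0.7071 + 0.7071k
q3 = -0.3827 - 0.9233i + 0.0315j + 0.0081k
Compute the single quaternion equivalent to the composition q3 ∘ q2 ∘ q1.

q2 · q1 = -0.4683 - 0.1873i + 0.1873j + 0.8429k
q3 · q2 · q1 = -0.0064 + 0.5291i + 0.6903j - 0.4934k
-0.0064 + 0.5291i + 0.6903j - 0.4934k


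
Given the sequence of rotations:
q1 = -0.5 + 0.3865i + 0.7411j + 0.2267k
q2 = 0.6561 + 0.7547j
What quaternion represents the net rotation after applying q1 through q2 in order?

q2 · q1 = -0.8874 + 0.4247i + 0.1089j - 0.143k
-0.8874 + 0.4247i + 0.1089j - 0.143k


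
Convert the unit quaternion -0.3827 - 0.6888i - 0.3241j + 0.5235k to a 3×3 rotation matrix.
[[0.2418, 0.8472, -0.4731], [0.0458, -0.497, -0.8665], [-0.9692, 0.1879, -0.159]]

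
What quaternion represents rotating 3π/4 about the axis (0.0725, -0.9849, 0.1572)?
0.3827 + 0.067i - 0.9099j + 0.1452k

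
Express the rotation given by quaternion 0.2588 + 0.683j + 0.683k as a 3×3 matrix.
[[-0.866, -0.3535, 0.3535], [0.3535, 0.067, 0.933], [-0.3535, 0.933, 0.067]]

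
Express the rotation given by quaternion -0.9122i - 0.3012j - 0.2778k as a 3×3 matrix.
[[0.6642, 0.5495, 0.5068], [0.5495, -0.8186, 0.1673], [0.5068, 0.1673, -0.8457]]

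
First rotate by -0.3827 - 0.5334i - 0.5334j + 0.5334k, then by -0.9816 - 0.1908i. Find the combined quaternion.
0.2739 + 0.5966i + 0.6254j - 0.4218k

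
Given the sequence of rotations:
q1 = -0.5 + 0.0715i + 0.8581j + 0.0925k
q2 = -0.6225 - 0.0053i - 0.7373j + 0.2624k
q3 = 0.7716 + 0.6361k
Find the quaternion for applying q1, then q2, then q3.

q2 · q1 = 0.92 - 0.3352i - 0.1463j - 0.1406k
q3 · q2 · q1 = 0.7993 - 0.1656i - 0.3261j + 0.4767k
0.7993 - 0.1656i - 0.3261j + 0.4767k


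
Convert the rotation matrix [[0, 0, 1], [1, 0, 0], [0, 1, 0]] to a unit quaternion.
0.5 + 0.5i + 0.5j + 0.5k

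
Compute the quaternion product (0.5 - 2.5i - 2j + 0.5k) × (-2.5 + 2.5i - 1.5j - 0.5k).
2.25 + 9.25i + 4.25j + 7.25k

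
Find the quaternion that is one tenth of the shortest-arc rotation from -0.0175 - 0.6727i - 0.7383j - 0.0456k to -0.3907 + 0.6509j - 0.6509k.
0.0319 - 0.6316i - 0.7737j + 0.0377k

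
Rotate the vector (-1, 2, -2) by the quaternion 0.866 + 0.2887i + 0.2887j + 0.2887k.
(-2.667, 1.333, 0.334)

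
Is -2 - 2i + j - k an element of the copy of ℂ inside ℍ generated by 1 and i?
No. The quaternion -2 - 2i + j - k has j-coefficient y = 1 and k-coefficient z = -1, not both zero, so it does not lie in the complex subalgebra spanned by 1 and i.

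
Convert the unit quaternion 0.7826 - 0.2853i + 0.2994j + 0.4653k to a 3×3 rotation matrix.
[[0.3877, -0.8991, 0.2031], [0.5574, 0.4042, 0.7252], [-0.7341, -0.1679, 0.6579]]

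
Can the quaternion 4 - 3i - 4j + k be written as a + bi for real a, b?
No. The quaternion 4 - 3i - 4j + k has j-coefficient y = -4 and k-coefficient z = 1, not both zero, so it does not lie in the complex subalgebra spanned by 1 and i.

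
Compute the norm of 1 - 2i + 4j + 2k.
5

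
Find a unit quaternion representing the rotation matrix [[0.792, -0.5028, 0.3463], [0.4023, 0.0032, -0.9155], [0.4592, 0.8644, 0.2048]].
0.7071 + 0.6293i - 0.0399j + 0.32k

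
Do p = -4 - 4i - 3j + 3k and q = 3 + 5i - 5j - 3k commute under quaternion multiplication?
No: pq = 2 - 8i + 14j + 56k ≠ 2 - 56i + 8j - 14k = qp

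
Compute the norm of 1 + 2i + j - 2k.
√10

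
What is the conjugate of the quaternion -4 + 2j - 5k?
-4 - 2j + 5k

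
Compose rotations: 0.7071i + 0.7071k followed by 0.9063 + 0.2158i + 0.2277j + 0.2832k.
-0.3528 + 0.8019i + 0.0477j + 0.4798k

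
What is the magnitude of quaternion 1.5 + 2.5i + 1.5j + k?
3.428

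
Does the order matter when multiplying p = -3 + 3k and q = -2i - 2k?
Yes: pq = 6 + 6i - 6j + 6k ≠ 6 + 6i + 6j + 6k = qp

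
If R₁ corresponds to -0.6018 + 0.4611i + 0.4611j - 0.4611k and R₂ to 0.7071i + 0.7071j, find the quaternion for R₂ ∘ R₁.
-0.6521 - 0.7516i - 0.0995j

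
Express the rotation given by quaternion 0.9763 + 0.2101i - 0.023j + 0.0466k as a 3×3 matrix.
[[0.9946, -0.1007, -0.0253], [0.0813, 0.9074, -0.4124], [0.0645, 0.4081, 0.9107]]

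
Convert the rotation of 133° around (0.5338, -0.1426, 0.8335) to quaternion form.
0.3987 + 0.4895i - 0.1308j + 0.7644k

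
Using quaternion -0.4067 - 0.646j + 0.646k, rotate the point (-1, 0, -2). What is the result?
(-0.382, 2.195, 0.195)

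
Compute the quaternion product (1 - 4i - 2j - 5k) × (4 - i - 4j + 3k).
7 - 43i + 5j - 3k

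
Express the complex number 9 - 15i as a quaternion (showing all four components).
9 - 15i + 0j + 0k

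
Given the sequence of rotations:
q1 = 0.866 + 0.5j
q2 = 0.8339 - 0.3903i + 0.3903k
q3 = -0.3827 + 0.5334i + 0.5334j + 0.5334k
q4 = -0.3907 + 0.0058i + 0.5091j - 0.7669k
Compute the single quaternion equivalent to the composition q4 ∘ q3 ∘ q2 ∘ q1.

q2 · q1 = 0.7222 - 0.5331i + 0.4169j + 0.1428k
q3 · q2 · q1 = -0.2906 + 0.443i - 0.1349j + 0.8373k
q4 · q3 · q2 · q1 = 0.8218 + 0.148i - 0.4398j - 0.3306k
0.8218 + 0.148i - 0.4398j - 0.3306k


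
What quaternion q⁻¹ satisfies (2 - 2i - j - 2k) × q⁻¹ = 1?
0.1538 + 0.1538i + 0.0769j + 0.1538k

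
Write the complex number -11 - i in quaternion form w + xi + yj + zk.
-11 - i + 0j + 0k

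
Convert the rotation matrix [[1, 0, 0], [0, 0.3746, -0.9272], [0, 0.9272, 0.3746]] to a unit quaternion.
0.829 + 0.5592i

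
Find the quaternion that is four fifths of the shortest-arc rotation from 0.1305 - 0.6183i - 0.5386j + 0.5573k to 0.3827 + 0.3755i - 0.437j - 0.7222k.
-0.3037 - 0.4895i + 0.2468j + 0.7793k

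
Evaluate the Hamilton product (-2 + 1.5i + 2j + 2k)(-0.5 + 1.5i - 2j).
2.75 + 0.25i + 6j - 7k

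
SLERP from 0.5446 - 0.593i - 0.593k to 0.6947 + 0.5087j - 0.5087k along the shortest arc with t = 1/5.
0.6097 - 0.4949i + 0.1137j - 0.6086k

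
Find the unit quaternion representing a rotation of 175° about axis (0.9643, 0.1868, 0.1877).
0.0436 + 0.9634i + 0.1866j + 0.1875k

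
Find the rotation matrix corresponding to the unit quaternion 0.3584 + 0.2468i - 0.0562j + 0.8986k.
[[-0.6213, -0.6719, 0.4033], [0.6164, -0.7368, -0.2779], [0.4838, 0.0759, 0.8719]]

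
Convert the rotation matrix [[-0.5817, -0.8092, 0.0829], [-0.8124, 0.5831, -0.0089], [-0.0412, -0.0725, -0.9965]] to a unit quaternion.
0.0349 - 0.456i + 0.889j - 0.0229k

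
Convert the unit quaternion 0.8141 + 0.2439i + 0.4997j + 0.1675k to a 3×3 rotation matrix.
[[0.4445, -0.029, 0.8953], [0.5165, 0.8249, -0.2297], [-0.7319, 0.5645, 0.3816]]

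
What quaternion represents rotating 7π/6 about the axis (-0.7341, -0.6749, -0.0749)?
-0.2588 - 0.7091i - 0.6519j - 0.0723k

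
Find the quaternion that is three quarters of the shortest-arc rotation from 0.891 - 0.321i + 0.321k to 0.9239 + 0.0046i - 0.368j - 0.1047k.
0.9549 - 0.0825i - 0.2852j + 0.0049k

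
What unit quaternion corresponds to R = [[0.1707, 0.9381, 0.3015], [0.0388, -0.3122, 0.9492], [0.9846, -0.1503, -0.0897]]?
-0.4384 + 0.627i + 0.3895j + 0.5128k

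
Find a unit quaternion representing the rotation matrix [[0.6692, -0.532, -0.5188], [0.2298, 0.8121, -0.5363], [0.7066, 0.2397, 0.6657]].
0.887 + 0.2187i - 0.3454j + 0.2147k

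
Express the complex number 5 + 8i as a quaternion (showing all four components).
5 + 8i + 0j + 0k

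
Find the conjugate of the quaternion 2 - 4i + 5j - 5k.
2 + 4i - 5j + 5k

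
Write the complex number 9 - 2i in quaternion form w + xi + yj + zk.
9 - 2i + 0j + 0k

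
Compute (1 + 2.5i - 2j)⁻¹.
0.0889 - 0.2222i + 0.1778j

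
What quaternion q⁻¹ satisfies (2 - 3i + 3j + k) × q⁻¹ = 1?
0.087 + 0.1304i - 0.1304j - 0.0435k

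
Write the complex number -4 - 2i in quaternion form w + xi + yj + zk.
-4 - 2i + 0j + 0k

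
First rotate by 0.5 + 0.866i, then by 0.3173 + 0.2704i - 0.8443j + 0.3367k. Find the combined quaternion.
-0.0755 + 0.41i - 0.1306j + 0.8995k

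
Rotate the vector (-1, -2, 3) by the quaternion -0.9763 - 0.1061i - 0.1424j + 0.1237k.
(-0.717, -2.41, 2.771)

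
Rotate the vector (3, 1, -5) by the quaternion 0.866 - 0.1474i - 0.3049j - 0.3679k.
(4.455, -3.354, -1.974)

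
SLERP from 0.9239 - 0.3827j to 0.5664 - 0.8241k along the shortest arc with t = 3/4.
0.7338 - 0.1133j - 0.6698k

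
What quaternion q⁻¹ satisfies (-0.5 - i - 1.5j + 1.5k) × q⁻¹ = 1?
-0.087 + 0.1739i + 0.2609j - 0.2609k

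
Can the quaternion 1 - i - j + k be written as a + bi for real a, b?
No. The quaternion 1 - i - j + k has j-coefficient y = -1 and k-coefficient z = 1, not both zero, so it does not lie in the complex subalgebra spanned by 1 and i.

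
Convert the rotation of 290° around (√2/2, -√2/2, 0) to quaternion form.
-0.8192 + 0.4056i - 0.4056j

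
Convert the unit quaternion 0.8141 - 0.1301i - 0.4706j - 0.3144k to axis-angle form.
axis = (-0.224, -0.8104, -0.5414), θ = 71°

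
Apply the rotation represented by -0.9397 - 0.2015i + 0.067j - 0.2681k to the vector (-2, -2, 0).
(-0.633, -2.504, -1.153)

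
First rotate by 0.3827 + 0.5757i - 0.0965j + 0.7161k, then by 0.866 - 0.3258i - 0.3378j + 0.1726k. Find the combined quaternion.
0.3628 + 0.1486i + 0.1198j + 0.9121k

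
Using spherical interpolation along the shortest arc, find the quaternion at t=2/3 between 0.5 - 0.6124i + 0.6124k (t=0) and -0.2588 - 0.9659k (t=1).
0.3646 - 0.2231i + 0.904k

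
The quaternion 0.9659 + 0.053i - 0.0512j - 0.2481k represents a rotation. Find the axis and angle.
axis = (0.2048, -0.1978, -0.9586), θ = π/6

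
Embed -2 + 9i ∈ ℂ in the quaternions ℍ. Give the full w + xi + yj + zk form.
-2 + 9i + 0j + 0k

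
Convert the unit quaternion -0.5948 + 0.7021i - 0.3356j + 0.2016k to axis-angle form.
axis = (0.8734, -0.4175, 0.2508), θ = 253°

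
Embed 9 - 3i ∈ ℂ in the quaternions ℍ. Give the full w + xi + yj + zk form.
9 - 3i + 0j + 0k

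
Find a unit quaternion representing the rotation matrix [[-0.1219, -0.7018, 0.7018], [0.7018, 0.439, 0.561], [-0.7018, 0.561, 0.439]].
0.6626 + 0.5296j + 0.5296k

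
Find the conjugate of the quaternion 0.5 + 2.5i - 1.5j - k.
0.5 - 2.5i + 1.5j + k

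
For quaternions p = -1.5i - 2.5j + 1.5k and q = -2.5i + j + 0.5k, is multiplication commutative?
No: pq = -2 - 2.75i - 3j - 7.75k ≠ -2 + 2.75i + 3j + 7.75k = qp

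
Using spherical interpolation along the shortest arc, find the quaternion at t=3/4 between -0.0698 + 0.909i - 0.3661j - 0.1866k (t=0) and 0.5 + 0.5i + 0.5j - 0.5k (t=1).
0.4008 + 0.7158i + 0.3055j - 0.4833k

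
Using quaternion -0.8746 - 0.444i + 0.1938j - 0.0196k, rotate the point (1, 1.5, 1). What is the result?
(0.293, -0.015, 2.041)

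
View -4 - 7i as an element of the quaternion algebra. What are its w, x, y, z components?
-4 - 7i + 0j + 0k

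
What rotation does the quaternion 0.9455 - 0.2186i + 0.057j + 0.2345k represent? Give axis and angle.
axis = (-0.6713, 0.1751, 0.7202), θ = 38°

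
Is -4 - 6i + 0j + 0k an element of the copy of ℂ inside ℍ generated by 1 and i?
Yes. The quaternion -4 - 6i has j- and k-coefficients y = z = 0, so it lies in the complex subalgebra spanned by 1 and i.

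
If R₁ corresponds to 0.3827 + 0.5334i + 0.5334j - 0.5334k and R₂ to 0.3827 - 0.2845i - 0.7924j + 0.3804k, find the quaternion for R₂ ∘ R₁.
0.9238 + 0.315i - 0.048j + 0.2124k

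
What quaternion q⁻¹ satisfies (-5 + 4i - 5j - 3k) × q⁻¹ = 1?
-0.0667 - 0.0533i + 0.0667j + 0.04k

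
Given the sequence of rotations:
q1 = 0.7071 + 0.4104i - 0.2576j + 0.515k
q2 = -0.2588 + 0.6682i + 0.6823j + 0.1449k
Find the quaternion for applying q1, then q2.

q2 · q1 = -0.3561 + 0.755i + 0.2645j - 0.483k
-0.3561 + 0.755i + 0.2645j - 0.483k


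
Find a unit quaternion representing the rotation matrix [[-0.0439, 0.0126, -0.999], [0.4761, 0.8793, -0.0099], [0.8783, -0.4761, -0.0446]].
0.6691 - 0.1742i - 0.7014j + 0.1732k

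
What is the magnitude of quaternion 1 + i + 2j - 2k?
√10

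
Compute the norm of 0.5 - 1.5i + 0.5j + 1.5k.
√5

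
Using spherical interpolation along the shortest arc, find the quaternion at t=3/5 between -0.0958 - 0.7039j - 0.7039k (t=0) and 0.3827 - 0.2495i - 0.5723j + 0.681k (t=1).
-0.3486 + 0.1926i + 0.0519j - 0.9158k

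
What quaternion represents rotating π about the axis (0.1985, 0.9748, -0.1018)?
0.1985i + 0.9748j - 0.1018k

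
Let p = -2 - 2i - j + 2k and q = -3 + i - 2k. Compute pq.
12 + 6i + j - k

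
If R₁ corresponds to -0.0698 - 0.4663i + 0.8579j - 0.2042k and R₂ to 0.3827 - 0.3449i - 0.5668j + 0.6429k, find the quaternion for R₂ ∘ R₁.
0.43 - 0.5902i - 0.0023j - 0.6832k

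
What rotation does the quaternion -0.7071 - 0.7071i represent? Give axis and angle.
axis = (-1, 0, 0), θ = 3π/2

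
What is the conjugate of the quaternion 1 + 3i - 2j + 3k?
1 - 3i + 2j - 3k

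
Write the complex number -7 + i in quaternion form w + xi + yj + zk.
-7 + i + 0j + 0k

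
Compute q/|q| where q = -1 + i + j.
-0.5774 + 0.5774i + 0.5774j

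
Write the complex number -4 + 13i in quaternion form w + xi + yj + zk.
-4 + 13i + 0j + 0k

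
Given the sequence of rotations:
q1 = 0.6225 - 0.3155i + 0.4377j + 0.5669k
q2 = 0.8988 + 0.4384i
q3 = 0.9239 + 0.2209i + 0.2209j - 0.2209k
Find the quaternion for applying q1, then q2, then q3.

q2 · q1 = 0.6978 - 0.0107i + 0.1449j + 0.7014k
q3 · q2 · q1 = 0.77 + 0.3312i + 0.1354j + 0.5283k
0.77 + 0.3312i + 0.1354j + 0.5283k


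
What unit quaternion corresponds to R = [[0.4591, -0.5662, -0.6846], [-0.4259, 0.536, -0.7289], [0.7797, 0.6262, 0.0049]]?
0.7071 + 0.4791i - 0.5177j + 0.0496k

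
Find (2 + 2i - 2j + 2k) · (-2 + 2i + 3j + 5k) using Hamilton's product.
-12 - 16i + 4j + 16k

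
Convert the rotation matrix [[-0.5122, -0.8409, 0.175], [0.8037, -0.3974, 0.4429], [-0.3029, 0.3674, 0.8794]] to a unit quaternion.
0.4924 - 0.0383i + 0.2426j + 0.835k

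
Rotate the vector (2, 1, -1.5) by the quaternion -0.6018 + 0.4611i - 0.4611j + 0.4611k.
(-1.041, -2.005, -1.464)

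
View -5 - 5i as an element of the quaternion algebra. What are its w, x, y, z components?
-5 - 5i + 0j + 0k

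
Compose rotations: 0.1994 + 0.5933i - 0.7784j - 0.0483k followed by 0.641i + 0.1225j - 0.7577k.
-0.3215 - 0.4679i - 0.3942j - 0.7227k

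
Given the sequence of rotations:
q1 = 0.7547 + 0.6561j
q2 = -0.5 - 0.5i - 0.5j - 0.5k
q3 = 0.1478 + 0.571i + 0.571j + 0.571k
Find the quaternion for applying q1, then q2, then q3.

q2 · q1 = -0.0493 - 0.0493i - 0.7054j - 0.7054k
q3 · q2 · q1 = 0.8264 - 0.0354i + 0.2422j - 0.507k
0.8264 - 0.0354i + 0.2422j - 0.507k


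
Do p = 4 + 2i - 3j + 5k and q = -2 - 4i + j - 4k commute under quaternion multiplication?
No: pq = 23 - 13i - 2j - 36k ≠ 23 - 27i + 22j - 16k = qp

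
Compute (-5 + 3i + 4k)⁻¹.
-0.1 - 0.06i - 0.08k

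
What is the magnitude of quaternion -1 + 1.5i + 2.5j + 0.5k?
3.122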